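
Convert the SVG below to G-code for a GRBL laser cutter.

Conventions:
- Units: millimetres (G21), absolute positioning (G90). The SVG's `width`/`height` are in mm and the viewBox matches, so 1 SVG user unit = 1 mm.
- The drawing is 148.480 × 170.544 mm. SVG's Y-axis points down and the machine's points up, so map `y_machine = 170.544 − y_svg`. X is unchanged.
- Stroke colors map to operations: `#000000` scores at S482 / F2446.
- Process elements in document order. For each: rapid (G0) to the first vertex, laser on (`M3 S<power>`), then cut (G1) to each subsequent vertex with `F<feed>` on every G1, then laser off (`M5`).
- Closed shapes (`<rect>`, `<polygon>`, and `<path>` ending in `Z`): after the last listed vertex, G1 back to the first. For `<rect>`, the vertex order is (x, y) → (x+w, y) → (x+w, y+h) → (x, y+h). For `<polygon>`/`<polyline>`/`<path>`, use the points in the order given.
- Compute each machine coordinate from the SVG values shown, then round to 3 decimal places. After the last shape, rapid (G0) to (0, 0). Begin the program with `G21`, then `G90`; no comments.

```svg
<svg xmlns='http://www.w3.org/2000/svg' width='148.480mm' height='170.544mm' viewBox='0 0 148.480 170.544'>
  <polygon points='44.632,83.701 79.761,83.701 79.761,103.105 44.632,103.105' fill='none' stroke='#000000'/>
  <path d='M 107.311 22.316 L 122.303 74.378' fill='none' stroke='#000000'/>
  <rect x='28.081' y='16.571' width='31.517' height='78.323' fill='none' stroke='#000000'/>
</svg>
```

G21
G90
G0 X44.632 Y86.843
M3 S482
G1 X79.761 Y86.843 F2446
G1 X79.761 Y67.439 F2446
G1 X44.632 Y67.439 F2446
G1 X44.632 Y86.843 F2446
M5
G0 X107.311 Y148.228
M3 S482
G1 X122.303 Y96.166 F2446
M5
G0 X28.081 Y153.973
M3 S482
G1 X59.598 Y153.973 F2446
G1 X59.598 Y75.650 F2446
G1 X28.081 Y75.650 F2446
G1 X28.081 Y153.973 F2446
M5
G0 X0.000 Y0.000

viewBox `0 0 148.480 170.544` with mm width/height → 1 unit = 1 mm. Flip: y_m = 170.544 − y_svg.

**Shape 1** — `<polygon>` rectangle, stroke `#000000` → score (S482, F2446). Machine vertices: (44.632,86.843) → (79.761,86.843) → (79.761,67.439) → (44.632,67.439) → (44.632,86.843). Closed: final G1 returns to the first vertex.

**Shape 2** — `<path>` line segment, stroke `#000000` → score (S482, F2446). Machine vertices: (107.311,148.228) → (122.303,96.166). Open path.

**Shape 3** — `<rect>` rectangle, stroke `#000000` → score (S482, F2446). Machine vertices: (28.081,153.973) → (59.598,153.973) → (59.598,75.650) → (28.081,75.650) → (28.081,153.973). Closed: final G1 returns to the first vertex.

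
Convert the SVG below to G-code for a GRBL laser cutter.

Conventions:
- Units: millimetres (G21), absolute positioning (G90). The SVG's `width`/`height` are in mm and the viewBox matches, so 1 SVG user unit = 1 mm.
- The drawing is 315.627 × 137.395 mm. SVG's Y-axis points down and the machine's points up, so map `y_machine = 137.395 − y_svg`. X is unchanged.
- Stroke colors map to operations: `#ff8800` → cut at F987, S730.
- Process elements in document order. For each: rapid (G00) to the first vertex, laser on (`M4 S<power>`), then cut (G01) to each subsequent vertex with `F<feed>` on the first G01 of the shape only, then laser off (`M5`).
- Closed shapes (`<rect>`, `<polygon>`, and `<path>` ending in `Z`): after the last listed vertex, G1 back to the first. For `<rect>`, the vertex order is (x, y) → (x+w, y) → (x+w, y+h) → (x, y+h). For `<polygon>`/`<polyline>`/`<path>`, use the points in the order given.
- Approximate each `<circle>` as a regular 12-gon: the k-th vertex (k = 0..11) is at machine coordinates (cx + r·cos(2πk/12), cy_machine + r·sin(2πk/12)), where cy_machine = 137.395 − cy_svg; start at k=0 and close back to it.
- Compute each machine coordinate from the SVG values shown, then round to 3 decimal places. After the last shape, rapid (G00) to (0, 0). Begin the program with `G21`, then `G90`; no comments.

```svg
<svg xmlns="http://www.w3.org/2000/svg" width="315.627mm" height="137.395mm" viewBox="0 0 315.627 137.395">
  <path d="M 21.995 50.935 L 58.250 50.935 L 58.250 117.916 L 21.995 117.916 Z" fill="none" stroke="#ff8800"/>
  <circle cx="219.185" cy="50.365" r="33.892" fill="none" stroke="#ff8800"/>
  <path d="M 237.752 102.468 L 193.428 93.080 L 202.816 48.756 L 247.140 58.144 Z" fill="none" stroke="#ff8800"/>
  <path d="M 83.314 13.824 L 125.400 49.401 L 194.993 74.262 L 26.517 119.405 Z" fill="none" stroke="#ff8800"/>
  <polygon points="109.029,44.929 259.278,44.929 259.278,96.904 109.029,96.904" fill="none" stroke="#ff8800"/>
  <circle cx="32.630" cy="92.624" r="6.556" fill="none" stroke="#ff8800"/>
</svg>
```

Since the viewBox matches the mm dimensions, user units are millimetres directly. The only transform is the Y-flip y_m = 137.395 − y_svg.

Shape 1 is a rectangle drawn with `<path>`. Its stroke #ff8800 means cut at S730, F987. After flipping Y the toolpath is (21.995,86.460) → (58.250,86.460) → (58.250,19.479) → (21.995,19.479) → (21.995,86.460), returning to the start.

Shape 2 is a circle drawn with `<circle>`. Its stroke #ff8800 means cut at S730, F987. After flipping Y the toolpath is (253.077,87.030) → (248.536,103.976) → (236.131,116.381) → (219.185,120.922) → (202.239,116.381) → (189.834,103.976) → (185.293,87.030) → (189.834,70.084) → (202.239,57.679) → (219.185,53.138) → (236.131,57.679) → (248.536,70.084) → (253.077,87.030), returning to the start.

Shape 3 is a regular polygon drawn with `<path>`. Its stroke #ff8800 means cut at S730, F987. After flipping Y the toolpath is (237.752,34.927) → (193.428,44.315) → (202.816,88.639) → (247.140,79.251) → (237.752,34.927), returning to the start.

Shape 4 is a closed polygon drawn with `<path>`. Its stroke #ff8800 means cut at S730, F987. After flipping Y the toolpath is (83.314,123.571) → (125.400,87.994) → (194.993,63.133) → (26.517,17.990) → (83.314,123.571), returning to the start.

Shape 5 is a rectangle drawn with `<polygon>`. Its stroke #ff8800 means cut at S730, F987. After flipping Y the toolpath is (109.029,92.466) → (259.278,92.466) → (259.278,40.491) → (109.029,40.491) → (109.029,92.466), returning to the start.

Shape 6 is a circle drawn with `<circle>`. Its stroke #ff8800 means cut at S730, F987. After flipping Y the toolpath is (39.186,44.771) → (38.308,48.049) → (35.908,50.449) → (32.630,51.327) → (29.352,50.449) → (26.952,48.049) → (26.074,44.771) → (26.952,41.493) → (29.352,39.093) → (32.630,38.215) → (35.908,39.093) → (38.308,41.493) → (39.186,44.771), returning to the start.

G21
G90
G00 X21.995 Y86.460
M4 S730
G01 X58.250 Y86.460 F987
G01 X58.250 Y19.479
G01 X21.995 Y19.479
G01 X21.995 Y86.460
M5
G00 X253.077 Y87.030
M4 S730
G01 X248.536 Y103.976 F987
G01 X236.131 Y116.381
G01 X219.185 Y120.922
G01 X202.239 Y116.381
G01 X189.834 Y103.976
G01 X185.293 Y87.030
G01 X189.834 Y70.084
G01 X202.239 Y57.679
G01 X219.185 Y53.138
G01 X236.131 Y57.679
G01 X248.536 Y70.084
G01 X253.077 Y87.030
M5
G00 X237.752 Y34.927
M4 S730
G01 X193.428 Y44.315 F987
G01 X202.816 Y88.639
G01 X247.140 Y79.251
G01 X237.752 Y34.927
M5
G00 X83.314 Y123.571
M4 S730
G01 X125.400 Y87.994 F987
G01 X194.993 Y63.133
G01 X26.517 Y17.990
G01 X83.314 Y123.571
M5
G00 X109.029 Y92.466
M4 S730
G01 X259.278 Y92.466 F987
G01 X259.278 Y40.491
G01 X109.029 Y40.491
G01 X109.029 Y92.466
M5
G00 X39.186 Y44.771
M4 S730
G01 X38.308 Y48.049 F987
G01 X35.908 Y50.449
G01 X32.630 Y51.327
G01 X29.352 Y50.449
G01 X26.952 Y48.049
G01 X26.074 Y44.771
G01 X26.952 Y41.493
G01 X29.352 Y39.093
G01 X32.630 Y38.215
G01 X35.908 Y39.093
G01 X38.308 Y41.493
G01 X39.186 Y44.771
M5
G00 X0.000 Y0.000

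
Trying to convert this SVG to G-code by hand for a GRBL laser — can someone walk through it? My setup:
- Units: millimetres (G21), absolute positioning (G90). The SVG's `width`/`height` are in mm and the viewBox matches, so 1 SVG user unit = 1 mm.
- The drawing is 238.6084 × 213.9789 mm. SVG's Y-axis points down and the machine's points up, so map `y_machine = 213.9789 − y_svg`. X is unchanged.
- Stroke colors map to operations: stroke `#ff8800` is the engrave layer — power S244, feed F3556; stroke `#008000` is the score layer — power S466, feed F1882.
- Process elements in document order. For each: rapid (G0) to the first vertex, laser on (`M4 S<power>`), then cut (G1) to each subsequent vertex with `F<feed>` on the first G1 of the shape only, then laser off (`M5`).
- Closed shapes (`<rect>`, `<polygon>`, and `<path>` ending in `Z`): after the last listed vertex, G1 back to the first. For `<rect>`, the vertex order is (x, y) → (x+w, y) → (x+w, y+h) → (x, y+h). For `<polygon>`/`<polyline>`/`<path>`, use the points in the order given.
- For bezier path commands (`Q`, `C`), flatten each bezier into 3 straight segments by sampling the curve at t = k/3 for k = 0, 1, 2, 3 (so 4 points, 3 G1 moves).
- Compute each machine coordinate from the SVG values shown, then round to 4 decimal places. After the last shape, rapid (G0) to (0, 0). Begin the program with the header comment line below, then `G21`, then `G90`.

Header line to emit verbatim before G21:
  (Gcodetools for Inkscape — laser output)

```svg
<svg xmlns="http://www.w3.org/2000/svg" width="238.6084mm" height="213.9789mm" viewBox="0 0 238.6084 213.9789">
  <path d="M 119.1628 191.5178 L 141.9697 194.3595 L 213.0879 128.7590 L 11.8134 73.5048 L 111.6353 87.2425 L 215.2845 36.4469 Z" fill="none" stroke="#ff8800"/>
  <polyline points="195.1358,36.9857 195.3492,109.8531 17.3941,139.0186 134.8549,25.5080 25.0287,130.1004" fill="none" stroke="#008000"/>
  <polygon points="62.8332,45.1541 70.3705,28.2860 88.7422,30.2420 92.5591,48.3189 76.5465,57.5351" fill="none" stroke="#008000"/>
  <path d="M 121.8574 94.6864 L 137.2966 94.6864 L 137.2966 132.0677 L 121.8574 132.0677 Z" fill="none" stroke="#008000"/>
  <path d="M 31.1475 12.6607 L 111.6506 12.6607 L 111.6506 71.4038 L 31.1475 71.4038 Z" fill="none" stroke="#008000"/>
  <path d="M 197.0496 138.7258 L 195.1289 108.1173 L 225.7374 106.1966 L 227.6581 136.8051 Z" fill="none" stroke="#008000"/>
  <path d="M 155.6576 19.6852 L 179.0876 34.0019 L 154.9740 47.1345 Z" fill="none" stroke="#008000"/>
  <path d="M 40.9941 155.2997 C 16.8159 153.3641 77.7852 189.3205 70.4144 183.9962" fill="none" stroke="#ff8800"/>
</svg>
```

Since the viewBox matches the mm dimensions, user units are millimetres directly. The only transform is the Y-flip y_m = 213.9789 − y_svg.

Shape 1 is a closed polygon drawn with `<path>`. Its stroke #ff8800 means engrave at S244, F3556. After flipping Y the toolpath is (119.1628,22.4611) → (141.9697,19.6194) → (213.0879,85.2199) → (11.8134,140.4741) → (111.6353,126.7364) → (215.2845,177.5320) → (119.1628,22.4611), returning to the start.

Shape 2 is a open polyline drawn with `<polyline>`. Its stroke #008000 means score at S466, F1882. After flipping Y the toolpath is (195.1358,176.9932) → (195.3492,104.1258) → (17.3941,74.9603) → (134.8549,188.4709) → (25.0287,83.8785).

Shape 3 is a regular polygon drawn with `<polygon>`. Its stroke #008000 means score at S466, F1882. After flipping Y the toolpath is (62.8332,168.8248) → (70.3705,185.6929) → (88.7422,183.7369) → (92.5591,165.6600) → (76.5465,156.4438) → (62.8332,168.8248), returning to the start.

Shape 4 is a rectangle drawn with `<path>`. Its stroke #008000 means score at S466, F1882. After flipping Y the toolpath is (121.8574,119.2925) → (137.2966,119.2925) → (137.2966,81.9112) → (121.8574,81.9112) → (121.8574,119.2925), returning to the start.

Shape 5 is a rectangle drawn with `<path>`. Its stroke #008000 means score at S466, F1882. After flipping Y the toolpath is (31.1475,201.3182) → (111.6506,201.3182) → (111.6506,142.5751) → (31.1475,142.5751) → (31.1475,201.3182), returning to the start.

Shape 6 is a regular polygon drawn with `<path>`. Its stroke #008000 means score at S466, F1882. After flipping Y the toolpath is (197.0496,75.2531) → (195.1289,105.8616) → (225.7374,107.7823) → (227.6581,77.1738) → (197.0496,75.2531), returning to the start.

Shape 7 is a regular polygon drawn with `<path>`. Its stroke #008000 means score at S466, F1882. After flipping Y the toolpath is (155.6576,194.2937) → (179.0876,179.9770) → (154.9740,166.8444) → (155.6576,194.2937), returning to the start.

Shape 8 is a cubic bezier drawn with `<path>`. Its stroke #ff8800 means engrave at S244, F3556. After flipping Y the toolpath is (40.9941,58.6792) → (39.5137,50.9165) → (60.6899,35.4863) → (70.4144,29.9827).

(Gcodetools for Inkscape — laser output)
G21
G90
G0 X119.1628 Y22.4611
M4 S244
G1 X141.9697 Y19.6194 F3556
G1 X213.0879 Y85.2199
G1 X11.8134 Y140.4741
G1 X111.6353 Y126.7364
G1 X215.2845 Y177.5320
G1 X119.1628 Y22.4611
M5
G0 X195.1358 Y176.9932
M4 S466
G1 X195.3492 Y104.1258 F1882
G1 X17.3941 Y74.9603
G1 X134.8549 Y188.4709
G1 X25.0287 Y83.8785
M5
G0 X62.8332 Y168.8248
M4 S466
G1 X70.3705 Y185.6929 F1882
G1 X88.7422 Y183.7369
G1 X92.5591 Y165.6600
G1 X76.5465 Y156.4438
G1 X62.8332 Y168.8248
M5
G0 X121.8574 Y119.2925
M4 S466
G1 X137.2966 Y119.2925 F1882
G1 X137.2966 Y81.9112
G1 X121.8574 Y81.9112
G1 X121.8574 Y119.2925
M5
G0 X31.1475 Y201.3182
M4 S466
G1 X111.6506 Y201.3182 F1882
G1 X111.6506 Y142.5751
G1 X31.1475 Y142.5751
G1 X31.1475 Y201.3182
M5
G0 X197.0496 Y75.2531
M4 S466
G1 X195.1289 Y105.8616 F1882
G1 X225.7374 Y107.7823
G1 X227.6581 Y77.1738
G1 X197.0496 Y75.2531
M5
G0 X155.6576 Y194.2937
M4 S466
G1 X179.0876 Y179.9770 F1882
G1 X154.9740 Y166.8444
G1 X155.6576 Y194.2937
M5
G0 X40.9941 Y58.6792
M4 S244
G1 X39.5137 Y50.9165 F3556
G1 X60.6899 Y35.4863
G1 X70.4144 Y29.9827
M5
G0 X0.0000 Y0.0000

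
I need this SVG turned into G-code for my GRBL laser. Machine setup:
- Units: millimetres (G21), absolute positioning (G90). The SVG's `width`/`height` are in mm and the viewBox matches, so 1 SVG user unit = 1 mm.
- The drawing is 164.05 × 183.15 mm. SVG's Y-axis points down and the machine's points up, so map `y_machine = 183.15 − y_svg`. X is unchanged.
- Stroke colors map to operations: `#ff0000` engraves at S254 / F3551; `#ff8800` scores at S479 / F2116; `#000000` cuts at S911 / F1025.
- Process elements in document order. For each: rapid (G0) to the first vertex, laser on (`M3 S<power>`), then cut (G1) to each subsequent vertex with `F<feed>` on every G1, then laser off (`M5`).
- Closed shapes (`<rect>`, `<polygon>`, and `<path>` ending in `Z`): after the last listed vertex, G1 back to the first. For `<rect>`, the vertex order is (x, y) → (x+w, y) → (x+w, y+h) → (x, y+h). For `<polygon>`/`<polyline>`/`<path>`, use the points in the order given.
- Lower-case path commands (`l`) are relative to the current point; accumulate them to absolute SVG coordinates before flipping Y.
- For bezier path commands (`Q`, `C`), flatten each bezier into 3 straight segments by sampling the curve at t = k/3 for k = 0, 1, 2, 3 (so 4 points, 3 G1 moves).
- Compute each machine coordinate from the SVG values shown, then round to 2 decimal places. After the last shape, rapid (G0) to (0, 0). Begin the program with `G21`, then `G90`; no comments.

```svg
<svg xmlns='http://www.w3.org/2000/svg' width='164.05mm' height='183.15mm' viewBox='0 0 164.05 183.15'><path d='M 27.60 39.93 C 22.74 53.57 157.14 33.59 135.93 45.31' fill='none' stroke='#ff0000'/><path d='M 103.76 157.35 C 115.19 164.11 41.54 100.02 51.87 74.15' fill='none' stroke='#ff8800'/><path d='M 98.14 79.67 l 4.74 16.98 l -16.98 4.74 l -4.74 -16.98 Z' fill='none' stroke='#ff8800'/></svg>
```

G21
G90
G0 X27.60 Y143.22
M3 S254
G1 X58.24 Y138.37 F3551
G1 X116.19 Y141.41 F3551
G1 X135.93 Y137.84 F3551
M5
G0 X103.76 Y25.80
M3 S479
G1 X93.09 Y38.62 F2116
G1 X63.27 Y74.43 F2116
G1 X51.87 Y109.00 F2116
M5
G0 X98.14 Y103.48
M3 S479
G1 X102.88 Y86.50 F2116
G1 X85.90 Y81.76 F2116
G1 X81.16 Y98.74 F2116
G1 X98.14 Y103.48 F2116
M5
G0 X0.00 Y0.00

1 u = 1 mm; y_m = 183.15 − y.

[1] `<path>` cubic bezier, #ff0000→engrave S254 F3551: (27.60,143.22) → (58.24,138.37) → (116.19,141.41) → (135.93,137.84)

[2] `<path>` cubic bezier, #ff8800→score S479 F2116: (103.76,25.80) → (93.09,38.62) → (63.27,74.43) → (51.87,109.00)

[3] `<path>` regular polygon, #ff8800→score S479 F2116: (98.14,103.48) → (102.88,86.50) → (85.90,81.76) → (81.16,98.74) → (98.14,103.48) (closed)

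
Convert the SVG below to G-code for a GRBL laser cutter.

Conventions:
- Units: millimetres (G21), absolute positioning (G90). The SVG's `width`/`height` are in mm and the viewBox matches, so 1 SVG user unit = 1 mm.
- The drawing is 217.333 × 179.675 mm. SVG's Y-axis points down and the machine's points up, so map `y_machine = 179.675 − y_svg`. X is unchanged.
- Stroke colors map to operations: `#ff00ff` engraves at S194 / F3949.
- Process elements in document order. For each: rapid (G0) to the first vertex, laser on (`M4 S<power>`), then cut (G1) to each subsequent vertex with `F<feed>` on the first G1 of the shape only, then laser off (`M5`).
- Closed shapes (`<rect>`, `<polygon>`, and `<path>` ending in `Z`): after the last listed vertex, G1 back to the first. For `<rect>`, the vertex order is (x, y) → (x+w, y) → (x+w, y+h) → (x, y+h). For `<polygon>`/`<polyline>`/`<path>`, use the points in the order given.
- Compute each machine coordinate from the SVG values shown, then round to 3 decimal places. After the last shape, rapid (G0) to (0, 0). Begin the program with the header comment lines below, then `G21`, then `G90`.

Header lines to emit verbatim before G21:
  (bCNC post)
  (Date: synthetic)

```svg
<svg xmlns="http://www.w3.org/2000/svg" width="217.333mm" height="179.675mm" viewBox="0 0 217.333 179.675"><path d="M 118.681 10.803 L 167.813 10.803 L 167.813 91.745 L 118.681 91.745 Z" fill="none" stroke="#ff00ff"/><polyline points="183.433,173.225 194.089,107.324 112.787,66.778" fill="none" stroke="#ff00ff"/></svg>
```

(bCNC post)
(Date: synthetic)
G21
G90
G0 X118.681 Y168.872
M4 S194
G1 X167.813 Y168.872 F3949
G1 X167.813 Y87.930
G1 X118.681 Y87.930
G1 X118.681 Y168.872
M5
G0 X183.433 Y6.450
M4 S194
G1 X194.089 Y72.351 F3949
G1 X112.787 Y112.897
M5
G0 X0.000 Y0.000

1 u = 1 mm; y_m = 179.675 − y.

[1] `<path>` rectangle, #ff00ff→engrave S194 F3949: (118.681,168.872) → (167.813,168.872) → (167.813,87.930) → (118.681,87.930) → (118.681,168.872) (closed)

[2] `<polyline>` open polyline, #ff00ff→engrave S194 F3949: (183.433,6.450) → (194.089,72.351) → (112.787,112.897)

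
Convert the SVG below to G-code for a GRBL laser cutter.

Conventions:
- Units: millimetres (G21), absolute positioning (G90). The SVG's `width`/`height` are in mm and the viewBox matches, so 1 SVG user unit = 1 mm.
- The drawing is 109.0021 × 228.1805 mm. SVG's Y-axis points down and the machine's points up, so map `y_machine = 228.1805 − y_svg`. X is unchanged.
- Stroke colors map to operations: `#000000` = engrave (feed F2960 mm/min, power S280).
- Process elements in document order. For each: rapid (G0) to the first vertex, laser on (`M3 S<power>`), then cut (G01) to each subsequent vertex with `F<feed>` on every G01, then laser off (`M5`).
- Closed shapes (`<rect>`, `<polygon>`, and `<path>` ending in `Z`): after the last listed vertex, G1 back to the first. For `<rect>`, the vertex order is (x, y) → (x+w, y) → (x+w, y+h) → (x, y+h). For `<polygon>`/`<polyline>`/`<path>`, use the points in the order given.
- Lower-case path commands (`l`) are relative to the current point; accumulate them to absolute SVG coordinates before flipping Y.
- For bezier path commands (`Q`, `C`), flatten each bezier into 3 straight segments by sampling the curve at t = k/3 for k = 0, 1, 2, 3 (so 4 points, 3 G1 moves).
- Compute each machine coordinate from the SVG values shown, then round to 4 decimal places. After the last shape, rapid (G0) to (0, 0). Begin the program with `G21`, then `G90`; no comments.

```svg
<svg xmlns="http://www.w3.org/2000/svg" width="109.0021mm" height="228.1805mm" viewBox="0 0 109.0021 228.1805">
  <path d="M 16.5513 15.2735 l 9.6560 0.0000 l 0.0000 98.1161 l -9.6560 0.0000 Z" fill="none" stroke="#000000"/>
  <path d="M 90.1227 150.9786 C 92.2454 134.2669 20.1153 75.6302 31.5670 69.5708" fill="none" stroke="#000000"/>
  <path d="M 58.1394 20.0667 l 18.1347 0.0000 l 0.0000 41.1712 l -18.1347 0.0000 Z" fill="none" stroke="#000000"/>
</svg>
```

Since the viewBox matches the mm dimensions, user units are millimetres directly. The only transform is the Y-flip y_m = 228.1805 − y_svg.

Shape 1 is a rectangle drawn with `<path>`. Its stroke #000000 means engrave at S280, F2960. After flipping Y the toolpath is (16.5513,212.9070) → (26.2073,212.9070) → (26.2073,114.7909) → (16.5513,114.7909) → (16.5513,212.9070), returning to the start.

Shape 2 is a cubic bezier drawn with `<path>`. Its stroke #000000 means engrave at S280, F2960. After flipping Y the toolpath is (90.1227,77.2019) → (73.3402,104.3885) → (42.1302,138.5246) → (31.5670,158.6097).

Shape 3 is a rectangle drawn with `<path>`. Its stroke #000000 means engrave at S280, F2960. After flipping Y the toolpath is (58.1394,208.1138) → (76.2741,208.1138) → (76.2741,166.9426) → (58.1394,166.9426) → (58.1394,208.1138), returning to the start.

G21
G90
G0 X16.5513 Y212.9070
M3 S280
G01 X26.2073 Y212.9070 F2960
G01 X26.2073 Y114.7909 F2960
G01 X16.5513 Y114.7909 F2960
G01 X16.5513 Y212.9070 F2960
M5
G0 X90.1227 Y77.2019
M3 S280
G01 X73.3402 Y104.3885 F2960
G01 X42.1302 Y138.5246 F2960
G01 X31.5670 Y158.6097 F2960
M5
G0 X58.1394 Y208.1138
M3 S280
G01 X76.2741 Y208.1138 F2960
G01 X76.2741 Y166.9426 F2960
G01 X58.1394 Y166.9426 F2960
G01 X58.1394 Y208.1138 F2960
M5
G0 X0.0000 Y0.0000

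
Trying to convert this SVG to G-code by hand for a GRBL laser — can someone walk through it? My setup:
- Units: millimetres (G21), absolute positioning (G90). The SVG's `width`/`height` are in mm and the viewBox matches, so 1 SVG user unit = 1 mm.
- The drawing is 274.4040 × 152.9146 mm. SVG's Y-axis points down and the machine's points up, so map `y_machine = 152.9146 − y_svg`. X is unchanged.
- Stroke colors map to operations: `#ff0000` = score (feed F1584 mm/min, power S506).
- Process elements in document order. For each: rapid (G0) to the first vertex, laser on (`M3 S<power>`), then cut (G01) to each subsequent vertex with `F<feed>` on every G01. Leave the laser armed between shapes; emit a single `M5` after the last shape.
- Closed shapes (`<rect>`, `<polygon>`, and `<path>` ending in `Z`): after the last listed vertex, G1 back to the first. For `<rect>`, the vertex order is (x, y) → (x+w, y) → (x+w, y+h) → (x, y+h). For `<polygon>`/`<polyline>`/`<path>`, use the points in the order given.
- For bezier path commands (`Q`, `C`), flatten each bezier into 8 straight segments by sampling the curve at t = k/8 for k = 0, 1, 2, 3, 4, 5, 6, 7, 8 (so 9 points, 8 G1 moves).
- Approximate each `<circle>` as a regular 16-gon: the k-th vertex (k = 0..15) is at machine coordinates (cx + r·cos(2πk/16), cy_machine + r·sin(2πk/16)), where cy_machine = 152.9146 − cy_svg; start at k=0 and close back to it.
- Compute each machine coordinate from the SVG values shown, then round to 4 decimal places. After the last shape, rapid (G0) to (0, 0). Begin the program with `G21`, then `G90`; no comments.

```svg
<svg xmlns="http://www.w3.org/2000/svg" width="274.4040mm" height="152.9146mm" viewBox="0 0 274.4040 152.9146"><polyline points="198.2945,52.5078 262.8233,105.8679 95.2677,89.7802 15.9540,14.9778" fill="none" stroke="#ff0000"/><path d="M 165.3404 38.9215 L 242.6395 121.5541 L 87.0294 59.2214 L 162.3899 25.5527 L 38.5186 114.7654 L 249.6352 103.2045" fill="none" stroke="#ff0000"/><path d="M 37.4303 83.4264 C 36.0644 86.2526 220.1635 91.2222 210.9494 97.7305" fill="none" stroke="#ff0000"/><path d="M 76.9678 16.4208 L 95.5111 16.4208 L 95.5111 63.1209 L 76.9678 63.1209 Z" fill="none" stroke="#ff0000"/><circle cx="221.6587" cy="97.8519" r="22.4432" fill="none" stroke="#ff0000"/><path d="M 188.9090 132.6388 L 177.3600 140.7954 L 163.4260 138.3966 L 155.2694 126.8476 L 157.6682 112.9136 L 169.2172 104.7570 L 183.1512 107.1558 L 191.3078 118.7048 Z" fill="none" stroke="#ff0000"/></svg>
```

G21
G90
G0 X198.2945 Y100.4068
M3 S506
G01 X262.8233 Y47.0467 F1584
G01 X95.2677 Y63.1344 F1584
G01 X15.9540 Y137.9368 F1584
G0 X165.3404 Y113.9931
M3 S506
G01 X242.6395 Y31.3605 F1584
G01 X87.0294 Y93.6932 F1584
G01 X162.3899 Y127.3619 F1584
G01 X38.5186 Y38.1492 F1584
G01 X249.6352 Y49.7101 F1584
G0 X37.4303 Y69.4882
M3 S506
G01 X44.8720 Y68.3291 F1584
G01 X65.2622 Y66.9761 F1584
G01 X94.1621 Y65.4364 F1584
G01 X127.1329 Y63.7169 F1584
G01 X159.7359 Y61.8249 F1584
G01 X187.5322 Y59.7674 F1584
G01 X206.0829 Y57.5514 F1584
G01 X210.9494 Y55.1841 F1584
G0 X76.9678 Y136.4938
M3 S506
G01 X95.5111 Y136.4938 F1584
G01 X95.5111 Y89.7937 F1584
G01 X76.9678 Y89.7937 F1584
G01 X76.9678 Y136.4938 F1584
G0 X244.1019 Y55.0627
M3 S506
G01 X242.3935 Y63.6513 F1584
G01 X237.5284 Y70.9324 F1584
G01 X230.2473 Y75.7975 F1584
G01 X221.6587 Y77.5059 F1584
G01 X213.0701 Y75.7975 F1584
G01 X205.7890 Y70.9324 F1584
G01 X200.9239 Y63.6513 F1584
G01 X199.2155 Y55.0627 F1584
G01 X200.9239 Y46.4741 F1584
G01 X205.7890 Y39.1930 F1584
G01 X213.0701 Y34.3279 F1584
G01 X221.6587 Y32.6195 F1584
G01 X230.2473 Y34.3279 F1584
G01 X237.5284 Y39.1930 F1584
G01 X242.3935 Y46.4741 F1584
G01 X244.1019 Y55.0627 F1584
G0 X188.9090 Y20.2758
M3 S506
G01 X177.3600 Y12.1192 F1584
G01 X163.4260 Y14.5180 F1584
G01 X155.2694 Y26.0670 F1584
G01 X157.6682 Y40.0010 F1584
G01 X169.2172 Y48.1576 F1584
G01 X183.1512 Y45.7588 F1584
G01 X191.3078 Y34.2098 F1584
G01 X188.9090 Y20.2758 F1584
M5
G0 X0.0000 Y0.0000

viewBox `0 0 274.4040 152.9146` with mm width/height → 1 unit = 1 mm. Flip: y_m = 152.9146 − y_svg.

**Shape 1** — `<polyline>` open polyline, stroke `#ff0000` → score (S506, F1584). Machine vertices: (198.2945,100.4068) → (262.8233,47.0467) → (95.2677,63.1344) → (15.9540,137.9368). Open path.

**Shape 2** — `<path>` open polyline, stroke `#ff0000` → score (S506, F1584). Machine vertices: (165.3404,113.9931) → (242.6395,31.3605) → (87.0294,93.6932) → (162.3899,127.3619) → (38.5186,38.1492) → (249.6352,49.7101). Open path.

**Shape 3** — `<path>` cubic bezier, stroke `#ff0000` → score (S506, F1584). Control points (SVG): P0=(37.4303,83.4264), P1=(36.0644,86.2526), P2=(220.1635,91.2222), P3=(210.9494,97.7305); sampled at t=k/8. Machine vertices: (37.4303,69.4882) → (44.8720,68.3291) → (65.2622,66.9761) → (94.1621,65.4364) → (127.1329,63.7169) → (159.7359,61.8249) → (187.5322,59.7674) → (206.0829,57.5514) → (210.9494,55.1841). Open path.

**Shape 4** — `<path>` rectangle, stroke `#ff0000` → score (S506, F1584). Machine vertices: (76.9678,136.4938) → (95.5111,136.4938) → (95.5111,89.7937) → (76.9678,89.7937) → (76.9678,136.4938). Closed: final G1 returns to the first vertex.

**Shape 5** — `<circle>` circle, stroke `#ff0000` → score (S506, F1584). Machine vertices: (244.1019,55.0627) → (242.3935,63.6513) → (237.5284,70.9324) → (230.2473,75.7975) → (221.6587,77.5059) → (213.0701,75.7975) → (205.7890,70.9324) → (200.9239,63.6513) → (199.2155,55.0627) → (200.9239,46.4741) → (205.7890,39.1930) → (213.0701,34.3279) → (221.6587,32.6195) → (230.2473,34.3279) → (237.5284,39.1930) → (242.3935,46.4741) → (244.1019,55.0627). Closed: final G1 returns to the first vertex.

**Shape 6** — `<path>` regular polygon, stroke `#ff0000` → score (S506, F1584). Machine vertices: (188.9090,20.2758) → (177.3600,12.1192) → (163.4260,14.5180) → (155.2694,26.0670) → (157.6682,40.0010) → (169.2172,48.1576) → (183.1512,45.7588) → (191.3078,34.2098) → (188.9090,20.2758). Closed: final G1 returns to the first vertex.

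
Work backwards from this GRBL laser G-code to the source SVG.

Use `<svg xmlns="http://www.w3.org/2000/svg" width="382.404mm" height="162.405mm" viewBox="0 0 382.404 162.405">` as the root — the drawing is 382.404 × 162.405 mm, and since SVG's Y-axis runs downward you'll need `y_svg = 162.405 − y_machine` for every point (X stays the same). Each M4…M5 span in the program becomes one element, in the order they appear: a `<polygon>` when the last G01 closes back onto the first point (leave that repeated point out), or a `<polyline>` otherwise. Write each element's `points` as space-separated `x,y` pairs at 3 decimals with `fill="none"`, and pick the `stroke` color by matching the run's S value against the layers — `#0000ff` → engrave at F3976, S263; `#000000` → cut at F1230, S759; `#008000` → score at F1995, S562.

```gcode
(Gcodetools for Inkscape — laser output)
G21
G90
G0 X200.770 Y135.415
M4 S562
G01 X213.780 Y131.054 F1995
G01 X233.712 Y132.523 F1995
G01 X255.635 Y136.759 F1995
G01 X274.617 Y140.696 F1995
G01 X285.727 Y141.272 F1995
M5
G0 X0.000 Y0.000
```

<svg xmlns="http://www.w3.org/2000/svg" width="382.404mm" height="162.405mm" viewBox="0 0 382.404 162.405">
  <polyline points="200.770,26.990 213.780,31.351 233.712,29.882 255.635,25.646 274.617,21.709 285.727,21.133" fill="none" stroke="#008000"/>
</svg>

Machine Y-up, SVG Y-down with viewBox height 162.405, so y_svg = 162.405 − y_machine; X carries over. Every run uses S562, so all elements get stroke `#008000` (score).

Run 1: The run is open, so emit a `<polyline>` with points (Y-flipped): 200.770,26.990 213.780,31.351 233.712,29.882 255.635,25.646 274.617,21.709 285.727,21.133.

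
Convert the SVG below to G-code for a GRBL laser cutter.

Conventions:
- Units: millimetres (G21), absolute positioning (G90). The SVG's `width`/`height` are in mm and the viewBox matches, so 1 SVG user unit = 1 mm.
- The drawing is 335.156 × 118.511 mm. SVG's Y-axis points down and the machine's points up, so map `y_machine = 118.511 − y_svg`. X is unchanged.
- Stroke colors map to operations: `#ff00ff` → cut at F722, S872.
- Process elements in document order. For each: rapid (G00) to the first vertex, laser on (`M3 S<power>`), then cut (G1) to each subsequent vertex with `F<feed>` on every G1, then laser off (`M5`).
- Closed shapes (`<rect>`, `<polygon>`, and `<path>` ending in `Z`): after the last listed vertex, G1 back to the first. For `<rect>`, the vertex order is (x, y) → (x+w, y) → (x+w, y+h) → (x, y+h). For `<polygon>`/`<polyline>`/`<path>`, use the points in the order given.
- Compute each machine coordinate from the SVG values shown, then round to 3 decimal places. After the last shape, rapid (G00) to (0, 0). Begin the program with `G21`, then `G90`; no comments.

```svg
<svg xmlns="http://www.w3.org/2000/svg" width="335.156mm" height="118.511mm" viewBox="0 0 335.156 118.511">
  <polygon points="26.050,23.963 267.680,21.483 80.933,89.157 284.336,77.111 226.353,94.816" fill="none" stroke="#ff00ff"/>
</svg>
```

G21
G90
G00 X26.050 Y94.548
M3 S872
G1 X267.680 Y97.028 F722
G1 X80.933 Y29.354 F722
G1 X284.336 Y41.400 F722
G1 X226.353 Y23.695 F722
G1 X26.050 Y94.548 F722
M5
G00 X0.000 Y0.000

Since the viewBox matches the mm dimensions, user units are millimetres directly. The only transform is the Y-flip y_m = 118.511 − y_svg.

Shape 1 is a closed polygon drawn with `<polygon>`. Its stroke #ff00ff means cut at S872, F722. After flipping Y the toolpath is (26.050,94.548) → (267.680,97.028) → (80.933,29.354) → (284.336,41.400) → (226.353,23.695) → (26.050,94.548), returning to the start.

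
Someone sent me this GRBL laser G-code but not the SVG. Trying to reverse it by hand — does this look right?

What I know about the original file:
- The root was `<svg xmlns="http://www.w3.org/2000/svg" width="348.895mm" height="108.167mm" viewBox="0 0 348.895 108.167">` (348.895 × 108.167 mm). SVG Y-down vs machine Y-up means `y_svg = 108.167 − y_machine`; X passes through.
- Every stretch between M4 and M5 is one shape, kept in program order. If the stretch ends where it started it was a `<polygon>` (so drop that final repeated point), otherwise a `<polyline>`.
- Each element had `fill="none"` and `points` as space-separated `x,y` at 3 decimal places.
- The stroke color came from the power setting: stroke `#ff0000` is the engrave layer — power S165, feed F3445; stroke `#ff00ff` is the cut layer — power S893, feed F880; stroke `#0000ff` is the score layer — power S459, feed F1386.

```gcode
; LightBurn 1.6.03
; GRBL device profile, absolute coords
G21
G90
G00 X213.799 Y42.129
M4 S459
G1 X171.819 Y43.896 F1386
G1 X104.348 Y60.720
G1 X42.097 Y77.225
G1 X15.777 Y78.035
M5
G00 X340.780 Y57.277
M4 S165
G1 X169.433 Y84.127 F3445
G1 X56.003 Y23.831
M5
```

<svg xmlns="http://www.w3.org/2000/svg" width="348.895mm" height="108.167mm" viewBox="0 0 348.895 108.167">
  <polyline points="213.799,66.038 171.819,64.271 104.348,47.447 42.097,30.942 15.777,30.132" fill="none" stroke="#0000ff"/>
  <polyline points="340.780,50.890 169.433,24.040 56.003,84.336" fill="none" stroke="#ff0000"/>
</svg>

Machine Y-up, SVG Y-down with viewBox height 108.167, so y_svg = 108.167 − y_machine; X carries over.

Run 1: S459 ⇒ score layer `#0000ff`. The run is open, so emit a `<polyline>` with points (Y-flipped): 213.799,66.038 171.819,64.271 104.348,47.447 42.097,30.942 15.777,30.132.

Run 2: the run's S165 means `#ff0000` (engrave). The run is open, so emit a `<polyline>` with points (Y-flipped): 340.780,50.890 169.433,24.040 56.003,84.336.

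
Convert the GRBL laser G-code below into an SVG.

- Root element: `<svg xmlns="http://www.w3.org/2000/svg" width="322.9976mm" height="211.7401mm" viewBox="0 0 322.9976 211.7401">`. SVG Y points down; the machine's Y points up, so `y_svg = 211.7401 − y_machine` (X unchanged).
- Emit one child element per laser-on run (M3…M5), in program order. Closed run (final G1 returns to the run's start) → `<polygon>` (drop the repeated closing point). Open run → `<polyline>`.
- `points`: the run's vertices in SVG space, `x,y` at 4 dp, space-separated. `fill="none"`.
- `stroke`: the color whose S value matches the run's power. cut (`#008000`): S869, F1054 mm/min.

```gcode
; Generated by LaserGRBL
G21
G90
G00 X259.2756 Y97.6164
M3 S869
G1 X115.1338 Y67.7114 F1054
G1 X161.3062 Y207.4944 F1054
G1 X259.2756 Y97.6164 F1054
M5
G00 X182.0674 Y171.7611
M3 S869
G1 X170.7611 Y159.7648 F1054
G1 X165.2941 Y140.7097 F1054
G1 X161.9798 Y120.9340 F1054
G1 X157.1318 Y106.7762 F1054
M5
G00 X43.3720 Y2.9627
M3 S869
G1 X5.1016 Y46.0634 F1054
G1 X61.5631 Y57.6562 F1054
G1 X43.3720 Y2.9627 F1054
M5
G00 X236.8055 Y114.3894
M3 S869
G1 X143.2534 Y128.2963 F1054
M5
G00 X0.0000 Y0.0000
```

<svg xmlns="http://www.w3.org/2000/svg" width="322.9976mm" height="211.7401mm" viewBox="0 0 322.9976 211.7401">
  <polygon points="259.2756,114.1237 115.1338,144.0287 161.3062,4.2457" fill="none" stroke="#008000"/>
  <polyline points="182.0674,39.9790 170.7611,51.9753 165.2941,71.0304 161.9798,90.8061 157.1318,104.9639" fill="none" stroke="#008000"/>
  <polygon points="43.3720,208.7774 5.1016,165.6767 61.5631,154.0839" fill="none" stroke="#008000"/>
  <polyline points="236.8055,97.3507 143.2534,83.4438" fill="none" stroke="#008000"/>
</svg>

Machine Y-up, SVG Y-down with viewBox height 211.7401, so y_svg = 211.7401 − y_machine; X carries over. Every run uses S869, so all elements get stroke `#008000` (cut).

Run 1: The run returns to its start, so emit a `<polygon>` with points (Y-flipped): 259.2756,114.1237 115.1338,144.0287 161.3062,4.2457.

Run 2: The run is open, so emit a `<polyline>` with points (Y-flipped): 182.0674,39.9790 170.7611,51.9753 165.2941,71.0304 161.9798,90.8061 157.1318,104.9639.

Run 3: The run returns to its start, so emit a `<polygon>` with points (Y-flipped): 43.3720,208.7774 5.1016,165.6767 61.5631,154.0839.

Run 4: The run is open, so emit a `<polyline>` with points (Y-flipped): 236.8055,97.3507 143.2534,83.4438.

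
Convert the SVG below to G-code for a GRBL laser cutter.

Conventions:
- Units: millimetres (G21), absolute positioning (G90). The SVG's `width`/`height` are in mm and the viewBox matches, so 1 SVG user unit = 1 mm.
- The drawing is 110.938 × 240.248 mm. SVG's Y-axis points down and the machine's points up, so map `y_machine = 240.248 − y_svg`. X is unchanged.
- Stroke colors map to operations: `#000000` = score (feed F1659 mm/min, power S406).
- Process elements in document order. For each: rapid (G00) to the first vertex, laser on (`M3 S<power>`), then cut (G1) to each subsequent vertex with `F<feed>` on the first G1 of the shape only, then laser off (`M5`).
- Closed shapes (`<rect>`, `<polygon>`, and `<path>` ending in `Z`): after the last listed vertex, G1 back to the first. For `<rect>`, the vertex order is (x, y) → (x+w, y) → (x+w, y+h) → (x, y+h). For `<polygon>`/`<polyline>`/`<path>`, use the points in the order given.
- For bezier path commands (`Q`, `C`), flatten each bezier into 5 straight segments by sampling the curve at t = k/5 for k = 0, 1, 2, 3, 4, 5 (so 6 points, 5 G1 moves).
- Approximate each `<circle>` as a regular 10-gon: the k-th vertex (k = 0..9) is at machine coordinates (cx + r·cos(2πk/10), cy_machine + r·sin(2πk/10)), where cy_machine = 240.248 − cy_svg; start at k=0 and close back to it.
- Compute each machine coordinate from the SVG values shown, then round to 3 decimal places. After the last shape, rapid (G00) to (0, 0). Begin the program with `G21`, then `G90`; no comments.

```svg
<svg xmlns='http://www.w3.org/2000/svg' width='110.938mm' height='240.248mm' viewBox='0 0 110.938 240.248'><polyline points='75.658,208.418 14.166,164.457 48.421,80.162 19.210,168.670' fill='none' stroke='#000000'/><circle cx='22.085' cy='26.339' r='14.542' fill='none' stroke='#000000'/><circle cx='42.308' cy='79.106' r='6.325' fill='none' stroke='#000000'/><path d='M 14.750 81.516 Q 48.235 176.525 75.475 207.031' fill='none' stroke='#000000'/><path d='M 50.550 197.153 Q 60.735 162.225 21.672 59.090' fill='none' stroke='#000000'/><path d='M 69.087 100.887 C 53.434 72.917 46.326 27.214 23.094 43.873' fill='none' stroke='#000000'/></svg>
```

1 u = 1 mm; y_m = 240.248 − y.

[1] `<polyline>` open polyline, #000000→score S406 F1659: (75.658,31.830) → (14.166,75.791) → (48.421,160.086) → (19.210,71.578)

[2] `<circle>` circle, #000000→score S406 F1659: (36.627,213.909) → (33.850,222.457) → (26.579,227.739) → (17.591,227.739) → (10.320,222.457) → (7.543,213.909) → (10.320,205.361) → (17.591,200.079) → (26.579,200.079) → (33.850,205.361) → (36.627,213.909) (closed)

[3] `<circle>` circle, #000000→score S406 F1659: (48.633,161.142) → (47.425,164.860) → (44.263,167.157) → (40.353,167.157) → (37.191,164.860) → (35.983,161.142) → (37.191,157.424) → (40.353,155.127) → (44.263,155.127) → (47.425,157.424) → (48.633,161.142) (closed)

[4] `<path>` quadratic bezier, #000000→score S406 F1659: (14.750,158.732) → (27.894,123.309) → (40.539,93.045) → (52.684,67.942) → (64.329,48.000) → (75.475,33.217)

[5] `<path>` quadratic bezier, #000000→score S406 F1659: (50.550,43.095) → (52.654,59.794) → (50.818,81.951) → (45.043,109.563) → (35.327,142.632) → (21.672,181.158)

[6] `<path>` cubic bezier, #000000→score S406 F1659: (69.087,139.361) → (60.523,157.630) → (52.826,176.311) → (44.812,191.558) → (35.296,199.528) → (23.094,196.375)

G21
G90
G00 X75.658 Y31.830
M3 S406
G1 X14.166 Y75.791 F1659
G1 X48.421 Y160.086
G1 X19.210 Y71.578
M5
G00 X36.627 Y213.909
M3 S406
G1 X33.850 Y222.457 F1659
G1 X26.579 Y227.739
G1 X17.591 Y227.739
G1 X10.320 Y222.457
G1 X7.543 Y213.909
G1 X10.320 Y205.361
G1 X17.591 Y200.079
G1 X26.579 Y200.079
G1 X33.850 Y205.361
G1 X36.627 Y213.909
M5
G00 X48.633 Y161.142
M3 S406
G1 X47.425 Y164.860 F1659
G1 X44.263 Y167.157
G1 X40.353 Y167.157
G1 X37.191 Y164.860
G1 X35.983 Y161.142
G1 X37.191 Y157.424
G1 X40.353 Y155.127
G1 X44.263 Y155.127
G1 X47.425 Y157.424
G1 X48.633 Y161.142
M5
G00 X14.750 Y158.732
M3 S406
G1 X27.894 Y123.309 F1659
G1 X40.539 Y93.045
G1 X52.684 Y67.942
G1 X64.329 Y48.000
G1 X75.475 Y33.217
M5
G00 X50.550 Y43.095
M3 S406
G1 X52.654 Y59.794 F1659
G1 X50.818 Y81.951
G1 X45.043 Y109.563
G1 X35.327 Y142.632
G1 X21.672 Y181.158
M5
G00 X69.087 Y139.361
M3 S406
G1 X60.523 Y157.630 F1659
G1 X52.826 Y176.311
G1 X44.812 Y191.558
G1 X35.296 Y199.528
G1 X23.094 Y196.375
M5
G00 X0.000 Y0.000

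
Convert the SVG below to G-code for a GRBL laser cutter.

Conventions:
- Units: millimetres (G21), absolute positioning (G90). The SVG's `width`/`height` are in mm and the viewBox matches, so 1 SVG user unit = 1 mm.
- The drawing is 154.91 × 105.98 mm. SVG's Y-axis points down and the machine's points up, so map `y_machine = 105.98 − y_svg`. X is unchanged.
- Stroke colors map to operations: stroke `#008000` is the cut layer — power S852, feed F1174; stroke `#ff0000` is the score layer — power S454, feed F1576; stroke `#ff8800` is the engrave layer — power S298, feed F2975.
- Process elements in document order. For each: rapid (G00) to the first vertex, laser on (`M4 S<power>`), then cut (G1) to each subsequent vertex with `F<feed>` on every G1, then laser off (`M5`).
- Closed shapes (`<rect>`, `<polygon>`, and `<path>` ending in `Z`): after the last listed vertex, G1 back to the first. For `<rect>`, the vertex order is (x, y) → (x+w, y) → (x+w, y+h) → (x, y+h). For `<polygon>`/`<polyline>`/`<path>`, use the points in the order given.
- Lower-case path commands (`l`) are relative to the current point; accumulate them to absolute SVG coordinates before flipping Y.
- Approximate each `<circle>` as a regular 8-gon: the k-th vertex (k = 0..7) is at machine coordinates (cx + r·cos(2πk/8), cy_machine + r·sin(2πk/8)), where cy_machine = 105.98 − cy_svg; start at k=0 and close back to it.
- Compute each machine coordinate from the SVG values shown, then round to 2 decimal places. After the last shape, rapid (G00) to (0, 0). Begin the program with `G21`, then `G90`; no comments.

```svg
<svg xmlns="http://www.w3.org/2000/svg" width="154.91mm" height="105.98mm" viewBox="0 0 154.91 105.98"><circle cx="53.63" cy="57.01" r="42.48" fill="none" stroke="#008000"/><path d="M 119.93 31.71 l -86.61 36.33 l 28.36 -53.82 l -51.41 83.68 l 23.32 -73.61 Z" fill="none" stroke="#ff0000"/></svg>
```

G21
G90
G00 X96.11 Y48.97
M4 S852
G1 X83.67 Y79.01 F1174
G1 X53.63 Y91.45 F1174
G1 X23.59 Y79.01 F1174
G1 X11.15 Y48.97 F1174
G1 X23.59 Y18.93 F1174
G1 X53.63 Y6.49 F1174
G1 X83.67 Y18.93 F1174
G1 X96.11 Y48.97 F1174
M5
G00 X119.93 Y74.27
M4 S454
G1 X33.32 Y37.94 F1576
G1 X61.68 Y91.76 F1576
G1 X10.27 Y8.08 F1576
G1 X33.59 Y81.69 F1576
G1 X119.93 Y74.27 F1576
M5
G00 X0.00 Y0.00

Since the viewBox matches the mm dimensions, user units are millimetres directly. The only transform is the Y-flip y_m = 105.98 − y_svg.

Shape 1 is a circle drawn with `<circle>`. Its stroke #008000 means cut at S852, F1174. After flipping Y the toolpath is (96.11,48.97) → (83.67,79.01) → (53.63,91.45) → (23.59,79.01) → (11.15,48.97) → (23.59,18.93) → (53.63,6.49) → (83.67,18.93) → (96.11,48.97), returning to the start.

Shape 2 is a closed polygon drawn with `<path>`. Its stroke #ff0000 means score at S454, F1576. After flipping Y the toolpath is (119.93,74.27) → (33.32,37.94) → (61.68,91.76) → (10.27,8.08) → (33.59,81.69) → (119.93,74.27), returning to the start.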